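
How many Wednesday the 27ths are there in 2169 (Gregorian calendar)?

Check the 27th of each month of 2169: Jan 27: Fri, Feb 27: Mon, Mar 27: Mon, Apr 27: Thu, May 27: Sat, Jun 27: Tue, Jul 27: Thu, Aug 27: Sun, Sep 27: Wed, Oct 27: Fri, Nov 27: Mon, Dec 27: Wed.
Wednesday occurs in September, December — 2 months.

2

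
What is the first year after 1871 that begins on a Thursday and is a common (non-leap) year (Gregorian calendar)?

Jan 1 advances by 2 weekdays after a leap year and by 1 after a common year.
1871: Jan 1 is Sunday.
1872: Monday (leap)
1873: Wednesday
1874: Thursday
1874 begins on a Thursday and is a common year.

1874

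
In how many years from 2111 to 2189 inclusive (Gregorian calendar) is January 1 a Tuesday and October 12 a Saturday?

Check each year's weekday for January 1 and October 12:
  2111: Thu/Mon  2112: Fri/Wed  2113: Sun/Thu  2114: Mon/Fri  2115: Tue/Sat ✓  2116: Wed/Mon  2117: Fri/Tue  2118: Sat/Wed  2119: Sun/Thu  2120: Mon/Sat  2121: Wed/Sun  2122: Thu/Mon  2123: Fri/Tue  2124: Sat/Thu  …(51 more)…  2176: Mon/Sat  2177: Wed/Sun  2178: Thu/Mon  2179: Fri/Tue  2180: Sat/Thu  2181: Mon/Fri  2182: Tue/Sat ✓  2183: Wed/Sun  2184: Thu/Tue  2185: Sat/Wed  2186: Sun/Thu  2187: Mon/Fri  2188: Tue/Sun  2189: Thu/Mon
Both conditions hold in: 2115, 2126, 2137, 2143, 2154, 2165, 2171, 2182 — 8.

8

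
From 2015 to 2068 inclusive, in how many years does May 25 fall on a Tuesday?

Track May 25's weekday year by year (advancing +1, or +2 across a Feb 29):
  2015: Mon  2016: Wed (+2)  2017: Thu (+1)  2018: Fri (+1)  2019: Sat (+1)
  2020: Mon (+2)  2021: Tue (+1) ✓  2022: Wed (+1)  2023: Thu (+1)  2024: Sat (+2)
  2025: Sun (+1)  2026: Mon (+1)  2027: Tue (+1) ✓  2028: Thu (+2)  … (26 more years) …
  2055: Tue (+1) ✓  2056: Thu (+2)  2057: Fri (+1)  2058: Sat (+1)  2059: Sun (+1)
  2060: Tue (+2) ✓  2061: Wed (+1)  2062: Thu (+1)  2063: Fri (+1)  2064: Sun (+2)
  2065: Mon (+1)  2066: Tue (+1) ✓  2067: Wed (+1)  2068: Fri (+2)
Tuesday years: 2021, 2027, 2032, 2038, 2049, 2055, 2060, 2066 — 8 in total.

8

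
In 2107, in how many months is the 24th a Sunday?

Check the 24th of each month of 2107: Jan 24: Mon, Feb 24: Thu, Mar 24: Thu, Apr 24: Sun, May 24: Tue, Jun 24: Fri, Jul 24: Sun, Aug 24: Wed, Sep 24: Sat, Oct 24: Mon, Nov 24: Thu, Dec 24: Sat.
Sunday occurs in April, July — 2 months.

2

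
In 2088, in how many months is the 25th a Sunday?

Check the 25th of each month of 2088: Jan 25: Sun, Feb 25: Wed, Mar 25: Thu, Apr 25: Sun, May 25: Tue, Jun 25: Fri, Jul 25: Sun, Aug 25: Wed, Sep 25: Sat, Oct 25: Mon, Nov 25: Thu, Dec 25: Sat.
Sunday occurs in January, April, July — 3 months.

3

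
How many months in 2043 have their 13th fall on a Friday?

Check the 13th of each month of 2043: Jan 13: Tue, Feb 13: Fri, Mar 13: Fri, Apr 13: Mon, May 13: Wed, Jun 13: Sat, Jul 13: Mon, Aug 13: Thu, Sep 13: Sun, Oct 13: Tue, Nov 13: Fri, Dec 13: Sun.
Friday occurs in February, March, November — 3 months.

3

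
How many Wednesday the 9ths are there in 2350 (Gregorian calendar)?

1

Check the 9th of each month of 2350: Jan 9: Mon, Feb 9: Thu, Mar 9: Thu, Apr 9: Sun, May 9: Tue, Jun 9: Fri, Jul 9: Sun, Aug 9: Wed, Sep 9: Sat, Oct 9: Mon, Nov 9: Thu, Dec 9: Sat.
Wednesday occurs in August — 1 month.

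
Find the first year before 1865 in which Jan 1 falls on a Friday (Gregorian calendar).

1864

Jan 1 advances by 2 weekdays after a leap year and by 1 after a common year.
1865: Jan 1 is Sunday.
1864: Friday (leap)
1864 begins on a Friday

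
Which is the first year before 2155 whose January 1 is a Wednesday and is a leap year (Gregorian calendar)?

2144

Jan 1 advances by 2 weekdays after a leap year and by 1 after a common year.
2155: Jan 1 is Wednesday.
2154: Tuesday
2153: Monday
2152: Saturday (leap)
2151: Friday
2150: Thursday
2149: Wednesday
2148: Monday (leap)
2147: Sunday
2146: Saturday
2145: Friday
2144: Wednesday (leap)
2144 begins on a Wednesday and is a leap year.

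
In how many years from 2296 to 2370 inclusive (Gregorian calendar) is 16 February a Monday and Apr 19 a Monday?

Check each year's weekday for 16 February and Apr 19:
  2296: Sun/Sun  2297: Tue/Mon  2298: Wed/Tue  2299: Thu/Wed  2300: Fri/Thu  2301: Sat/Fri  2302: Sun/Sat  2303: Mon/Sun  2304: Tue/Tue  2305: Thu/Wed  2306: Fri/Thu  2307: Sat/Fri  2308: Sun/Sun  2309: Tue/Mon  …(47 more)…  2357: Sat/Fri  2358: Sun/Sat  2359: Mon/Sun  2360: Tue/Tue  2361: Thu/Wed  2362: Fri/Thu  2363: Sat/Fri  2364: Sun/Sun  2365: Tue/Mon  2366: Wed/Tue  2367: Thu/Wed  2368: Fri/Fri  2369: Sun/Sat  2370: Mon/Sun
Both conditions hold in: 2320, 2348 — 2.

2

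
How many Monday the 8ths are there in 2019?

Check the 8th of each month of 2019: Jan 8: Tue, Feb 8: Fri, Mar 8: Fri, Apr 8: Mon, May 8: Wed, Jun 8: Sat, Jul 8: Mon, Aug 8: Thu, Sep 8: Sun, Oct 8: Tue, Nov 8: Fri, Dec 8: Sun.
Monday occurs in April, July — 2 months.

2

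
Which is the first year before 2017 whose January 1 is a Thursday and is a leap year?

Jan 1 advances by 2 weekdays after a leap year and by 1 after a common year.
2017: Jan 1 is Sunday.
2016: Friday (leap)
2015: Thursday
2014: Wednesday
2013: Tuesday
2012: Sunday (leap)
2011: Saturday
2010: Friday
2009: Thursday
2008: Tuesday (leap)
2007: Monday
2006: Sunday
2005: Saturday
2004: Thursday (leap)
2004 begins on a Thursday and is a leap year.

2004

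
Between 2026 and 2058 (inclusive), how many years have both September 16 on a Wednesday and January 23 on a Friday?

Check each year's weekday for September 16 and January 23:
  2026: Wed/Fri ✓  2027: Thu/Sat  2028: Sat/Sun  2029: Sun/Tue  2030: Mon/Wed  2031: Tue/Thu  2032: Thu/Fri  2033: Fri/Sun  2034: Sat/Mon  2035: Sun/Tue  2036: Tue/Wed  2037: Wed/Fri ✓  2038: Thu/Sat  2039: Fri/Sun  …(5 more)…  2045: Sat/Mon  2046: Sun/Tue  2047: Mon/Wed  2048: Wed/Thu  2049: Thu/Sat  2050: Fri/Sun  2051: Sat/Mon  2052: Mon/Tue  2053: Tue/Thu  2054: Wed/Fri ✓  2055: Thu/Sat  2056: Sat/Sun  2057: Sun/Tue  2058: Mon/Wed
Both conditions hold in: 2026, 2037, 2043, 2054 — 4.

4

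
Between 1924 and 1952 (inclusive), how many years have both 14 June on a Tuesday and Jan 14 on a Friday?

Check each year's weekday for 14 June and Jan 14:
  1924: Sat/Mon  1925: Sun/Wed  1926: Mon/Thu  1927: Tue/Fri ✓  1928: Thu/Sat  1929: Fri/Mon  1930: Sat/Tue  1931: Sun/Wed  1932: Tue/Thu  1933: Wed/Sat  1934: Thu/Sun  1935: Fri/Mon  1936: Sun/Tue  1937: Mon/Thu  1938: Tue/Fri ✓  1939: Wed/Sat  1940: Fri/Sun  1941: Sat/Tue  1942: Sun/Wed  1943: Mon/Thu  1944: Wed/Fri  1945: Thu/Sun  1946: Fri/Mon  1947: Sat/Tue  1948: Mon/Wed  1949: Tue/Fri ✓  1950: Wed/Sat  1951: Thu/Sun  1952: Sat/Mon
Both conditions hold in: 1927, 1938, 1949 — 3.

3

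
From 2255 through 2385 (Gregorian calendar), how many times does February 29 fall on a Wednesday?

5

Leap years in 2255–2385: 32 of them.
Feb 29 weekday advances by 5 (mod 7) from one leap year to the next four years later (or differs when a century non-leap intervenes).
Leap-day weekdays: 2256:Fri 2260:Wed✓ 2264:Mon 2268:Sat 2272:Thu 2276:Tue 2280:Sun 2284:Fri 2288:Wed✓ 2292:Mon 2296:Sat 2304:Mon 2308:Sat …(6 more)… 2336:Sat 2340:Thu 2344:Tue 2348:Sun 2352:Fri 2356:Wed✓ 2360:Mon 2364:Sat 2368:Thu 2372:Tue 2376:Sun 2380:Fri 2384:Wed✓
Wednesday: 2260, 2288, 2328, 2356, 2384 → 5.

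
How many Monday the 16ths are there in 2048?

2

Check the 16th of each month of 2048: Jan 16: Thu, Feb 16: Sun, Mar 16: Mon, Apr 16: Thu, May 16: Sat, Jun 16: Tue, Jul 16: Thu, Aug 16: Sun, Sep 16: Wed, Oct 16: Fri, Nov 16: Mon, Dec 16: Wed.
Monday occurs in March, November — 2 months.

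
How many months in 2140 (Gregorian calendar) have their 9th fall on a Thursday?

Check the 9th of each month of 2140: Jan 9: Sat, Feb 9: Tue, Mar 9: Wed, Apr 9: Sat, May 9: Mon, Jun 9: Thu, Jul 9: Sat, Aug 9: Tue, Sep 9: Fri, Oct 9: Sun, Nov 9: Wed, Dec 9: Fri.
Thursday occurs in June — 1 month.

1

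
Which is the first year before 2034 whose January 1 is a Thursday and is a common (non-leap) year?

Jan 1 advances by 2 weekdays after a leap year and by 1 after a common year.
2034: Jan 1 is Sunday.
2033: Saturday
2032: Thursday (leap)
2031: Wednesday
2030: Tuesday
2029: Monday
2028: Saturday (leap)
2027: Friday
2026: Thursday
2026 begins on a Thursday and is a common year.

2026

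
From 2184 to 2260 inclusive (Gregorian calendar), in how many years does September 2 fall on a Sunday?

Track September 2's weekday year by year (advancing +1, or +2 across a Feb 29):
  2184: Thu  2185: Fri (+1)  2186: Sat (+1)  2187: Sun (+1) ✓  2188: Tue (+2)
  2189: Wed (+1)  2190: Thu (+1)  2191: Fri (+1)  2192: Sun (+2) ✓  2193: Mon (+1)
  2194: Tue (+1)  2195: Wed (+1)  2196: Fri (+2)  2197: Sat (+1)  … (49 more years) …
  2247: Thu (+1)  2248: Sat (+2)  2249: Sun (+1) ✓  2250: Mon (+1)  2251: Tue (+1)
  2252: Thu (+2)  2253: Fri (+1)  2254: Sat (+1)  2255: Sun (+1) ✓  2256: Tue (+2)
  2257: Wed (+1)  2258: Thu (+1)  2259: Fri (+1)  2260: Sun (+2) ✓
Sunday years: 2187, 2192, 2198, 2204, 2210, 2221, 2227, 2232, 2238, 2249, 2255, 2260 — 12 in total.

12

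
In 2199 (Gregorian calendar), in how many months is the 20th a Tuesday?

Check the 20th of each month of 2199: Jan 20: Sun, Feb 20: Wed, Mar 20: Wed, Apr 20: Sat, May 20: Mon, Jun 20: Thu, Jul 20: Sat, Aug 20: Tue, Sep 20: Fri, Oct 20: Sun, Nov 20: Wed, Dec 20: Fri.
Tuesday occurs in August — 1 month.

1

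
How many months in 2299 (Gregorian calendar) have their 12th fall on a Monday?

Check the 12th of each month of 2299: Jan 12: Thu, Feb 12: Sun, Mar 12: Sun, Apr 12: Wed, May 12: Fri, Jun 12: Mon, Jul 12: Wed, Aug 12: Sat, Sep 12: Tue, Oct 12: Thu, Nov 12: Sun, Dec 12: Tue.
Monday occurs in June — 1 month.

1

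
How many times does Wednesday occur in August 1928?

August 1928 has 31 days and begins on Wednesday.
The first Wednesday is August 1.
Wednesdays fall on 1, 8, 15, 22, 29 — that's 5.

5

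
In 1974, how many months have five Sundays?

4

A month of length L has five Sundays iff its first Sunday is on day ≤ L−28 (so day 1–3 in a 31-day month, 1–2 in a 30-day month, day 1 in a leap February).
Checking each month of 1974: Jan starts Tue (31d); Feb starts Fri (28d); Mar starts Fri (31d) ✓; Apr starts Mon (30d); May starts Wed (31d); Jun starts Sat (30d) ✓; Jul starts Mon (31d); Aug starts Thu (31d); Sep starts Sun (30d) ✓; Oct starts Tue (31d); Nov starts Fri (30d); Dec starts Sun (31d) ✓.
Five-Sunday months: March, June, September, December → 4.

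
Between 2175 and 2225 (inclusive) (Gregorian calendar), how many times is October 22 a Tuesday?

Track October 22's weekday year by year (advancing +1, or +2 across a Feb 29):
  2175: Sun  2176: Tue (+2) ✓  2177: Wed (+1)  2178: Thu (+1)  2179: Fri (+1)
  2180: Sun (+2)  2181: Mon (+1)  2182: Tue (+1) ✓  2183: Wed (+1)  2184: Fri (+2)
  2185: Sat (+1)  2186: Sun (+1)  2187: Mon (+1)  2188: Wed (+2)  … (23 more years) …
  2212: Thu (+2)  2213: Fri (+1)  2214: Sat (+1)  2215: Sun (+1)  2216: Tue (+2) ✓
  2217: Wed (+1)  2218: Thu (+1)  2219: Fri (+1)  2220: Sun (+2)  2221: Mon (+1)
  2222: Tue (+1) ✓  2223: Wed (+1)  2224: Fri (+2)  2225: Sat (+1)
Tuesday years: 2176, 2182, 2193, 2199, 2205, 2211, 2216, 2222 — 8 in total.

8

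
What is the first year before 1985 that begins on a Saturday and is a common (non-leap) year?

Jan 1 advances by 2 weekdays after a leap year and by 1 after a common year.
1985: Jan 1 is Tuesday.
1984: Sunday (leap)
1983: Saturday
1983 begins on a Saturday and is a common year.

1983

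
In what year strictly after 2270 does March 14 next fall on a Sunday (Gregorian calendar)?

2275

From one year to the next, a fixed date's weekday advances by 1, or by 2 when a Feb 29 lies between the two dates.
2270: March 14 is Monday.
2271: Tuesday (+1)
2272: Thursday (+2)
2273: Friday (+1)
2274: Saturday (+1)
2275: Sunday (+1)
March 14 falls on a Sunday in 2275.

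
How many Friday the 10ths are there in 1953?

2

Check the 10th of each month of 1953: Jan 10: Sat, Feb 10: Tue, Mar 10: Tue, Apr 10: Fri, May 10: Sun, Jun 10: Wed, Jul 10: Fri, Aug 10: Mon, Sep 10: Thu, Oct 10: Sat, Nov 10: Tue, Dec 10: Thu.
Friday occurs in April, July — 2 months.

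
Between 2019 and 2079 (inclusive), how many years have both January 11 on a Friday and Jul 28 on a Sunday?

Check each year's weekday for January 11 and Jul 28:
  2019: Fri/Sun ✓  2020: Sat/Tue  2021: Mon/Wed  2022: Tue/Thu  2023: Wed/Fri  2024: Thu/Sun  2025: Sat/Mon  2026: Sun/Tue  2027: Mon/Wed  2028: Tue/Fri  2029: Thu/Sat  2030: Fri/Sun ✓  2031: Sat/Mon  2032: Sun/Wed  …(33 more)…  2066: Mon/Wed  2067: Tue/Thu  2068: Wed/Sat  2069: Fri/Sun ✓  2070: Sat/Mon  2071: Sun/Tue  2072: Mon/Thu  2073: Wed/Fri  2074: Thu/Sat  2075: Fri/Sun ✓  2076: Sat/Tue  2077: Mon/Wed  2078: Tue/Thu  2079: Wed/Fri
Both conditions hold in: 2019, 2030, 2041, 2047, 2058, 2069, 2075 — 7.

7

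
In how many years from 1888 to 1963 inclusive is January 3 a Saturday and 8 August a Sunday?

Check each year's weekday for January 3 and 8 August:
  1888: Tue/Wed  1889: Thu/Thu  1890: Fri/Fri  1891: Sat/Sat  1892: Sun/Mon  1893: Tue/Tue  1894: Wed/Wed  1895: Thu/Thu  1896: Fri/Sat  1897: Sun/Sun  1898: Mon/Mon  1899: Tue/Tue  1900: Wed/Wed  1901: Thu/Thu  …(48 more)…  1950: Tue/Tue  1951: Wed/Wed  1952: Thu/Fri  1953: Sat/Sat  1954: Sun/Sun  1955: Mon/Mon  1956: Tue/Wed  1957: Thu/Thu  1958: Fri/Fri  1959: Sat/Sat  1960: Sun/Mon  1961: Tue/Tue  1962: Wed/Wed  1963: Thu/Thu
Both conditions hold in: 1920, 1948 — 2.

2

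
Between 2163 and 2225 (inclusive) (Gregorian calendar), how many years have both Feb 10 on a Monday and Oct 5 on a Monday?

Check each year's weekday for Feb 10 and Oct 5:
  2163: Thu/Wed  2164: Fri/Fri  2165: Sun/Sat  2166: Mon/Sun  2167: Tue/Mon  2168: Wed/Wed  2169: Fri/Thu  2170: Sat/Fri  2171: Sun/Sat  2172: Mon/Mon ✓  2173: Wed/Tue  2174: Thu/Wed  2175: Fri/Thu  2176: Sat/Sat  …(35 more)…  2212: Mon/Mon ✓  2213: Wed/Tue  2214: Thu/Wed  2215: Fri/Thu  2216: Sat/Sat  2217: Mon/Sun  2218: Tue/Mon  2219: Wed/Tue  2220: Thu/Thu  2221: Sat/Fri  2222: Sun/Sat  2223: Mon/Sun  2224: Tue/Tue  2225: Thu/Wed
Both conditions hold in: 2172, 2212 — 2.

2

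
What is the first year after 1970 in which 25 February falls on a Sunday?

1973

From one year to the next, a fixed date's weekday advances by 1, or by 2 when a Feb 29 lies between the two dates.
1970: February 25 is Wednesday.
1971: Thursday (+1)
1972: Friday (+1)
1973: Sunday (+2)
25 February falls on a Sunday in 1973.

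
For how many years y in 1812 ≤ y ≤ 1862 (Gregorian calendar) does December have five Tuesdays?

22

December has 31 days; it has five Tuesdays when Tuesday falls among the first (month-length − 28) days — i.e. when December 1 is one of Tuesday/Monday/Sunday.
December 1 by year: 1812:Tue✓ 1813:Wed 1814:Thu 1815:Fri 1816:Sun✓ 1817:Mon✓ 1818:Tue✓ 1819:Wed 1820:Fri 1821:Sat 1822:Sun✓ 1823:Mon✓ 1824:Wed 1825:Thu 1826:Fri …(21 more)… 1848:Fri 1849:Sat 1850:Sun✓ 1851:Mon✓ 1852:Wed 1853:Thu 1854:Fri 1855:Sat 1856:Mon✓ 1857:Tue✓ 1858:Wed 1859:Thu 1860:Sat 1861:Sun✓ 1862:Mon✓
Years with five Tuesdays: 1812, 1816, 1817, 1818, 1822, 1823, 1828, 1829, 1833, 1834, 1835, 1839, 1840, 1844, 1845, 1846, 1850, 1851, 1856, 1857, 1861, 1862 → 22.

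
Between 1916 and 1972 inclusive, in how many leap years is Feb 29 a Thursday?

Leap years in 1916–1972: 15 of them.
Feb 29 weekday advances by 5 (mod 7) from one leap year to the next four years later (or differs when a century non-leap intervenes).
Leap-day weekdays: 1916:Tue 1920:Sun 1924:Fri 1928:Wed 1932:Mon 1936:Sat 1940:Thu✓ 1944:Tue 1948:Sun 1952:Fri 1956:Wed 1960:Mon 1964:Sat 1968:Thu✓ 1972:Tue
Thursday: 1940, 1968 → 2.

2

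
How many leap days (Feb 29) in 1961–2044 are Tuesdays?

Leap years in 1961–2044: 21 of them.
Feb 29 weekday advances by 5 (mod 7) from one leap year to the next four years later (or differs when a century non-leap intervenes).
Leap-day weekdays: 1964:Sat 1968:Thu 1972:Tue✓ 1976:Sun 1980:Fri 1984:Wed 1988:Mon 1992:Sat 1996:Thu 2000:Tue✓ 2004:Sun 2008:Fri 2012:Wed 2016:Mon 2020:Sat 2024:Thu 2028:Tue✓ 2032:Sun 2036:Fri 2040:Wed 2044:Mon
Tuesday: 1972, 2000, 2028 → 3.

3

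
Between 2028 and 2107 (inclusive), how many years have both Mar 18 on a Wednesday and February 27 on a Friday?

9

Check each year's weekday for Mar 18 and February 27:
  2028: Sat/Sun  2029: Sun/Tue  2030: Mon/Wed  2031: Tue/Thu  2032: Thu/Fri  2033: Fri/Sun  2034: Sat/Mon  2035: Sun/Tue  2036: Tue/Wed  2037: Wed/Fri ✓  2038: Thu/Sat  2039: Fri/Sun  2040: Sun/Mon  2041: Mon/Wed  …(52 more)…  2094: Thu/Sat  2095: Fri/Sun  2096: Sun/Mon  2097: Mon/Wed  2098: Tue/Thu  2099: Wed/Fri ✓  2100: Thu/Sat  2101: Fri/Sun  2102: Sat/Mon  2103: Sun/Tue  2104: Tue/Wed  2105: Wed/Fri ✓  2106: Thu/Sat  2107: Fri/Sun
Both conditions hold in: 2037, 2043, 2054, 2065, 2071, 2082, 2093, 2099, 2105 — 9.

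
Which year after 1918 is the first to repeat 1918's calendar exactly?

1929

Two years share a calendar iff Jan 1 falls on the same weekday and both are leap or both are common. 1918: Jan 1 is Tuesday, common year.
1919: Jan 1 Wednesday, common
1920: Jan 1 Thursday, leap
1921: Jan 1 Saturday, common
1922: Jan 1 Sunday, common
1923: Jan 1 Monday, common
1924: Jan 1 Tuesday, leap
1925: Jan 1 Thursday, common
1926: Jan 1 Friday, common
1927: Jan 1 Saturday, common
1928: Jan 1 Sunday, leap
1929: Jan 1 Tuesday, common
1929 matches on both conditions.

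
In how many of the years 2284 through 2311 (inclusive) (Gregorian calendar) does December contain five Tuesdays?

December has 31 days; it has five Tuesdays when Tuesday falls among the first (month-length − 28) days — i.e. when December 1 is one of Tuesday/Monday/Sunday.
December 1 by year: 2284:Mon✓ 2285:Tue✓ 2286:Wed 2287:Thu 2288:Sat 2289:Sun✓ 2290:Mon✓ 2291:Tue✓ 2292:Thu 2293:Fri 2294:Sat 2295:Sun✓ 2296:Tue✓ 2297:Wed 2298:Thu 2299:Fri 2300:Sat 2301:Sun✓ 2302:Mon✓ 2303:Tue✓ 2304:Thu 2305:Fri 2306:Sat 2307:Sun✓ 2308:Tue✓ 2309:Wed 2310:Thu 2311:Fri
Years with five Tuesdays: 2284, 2285, 2289, 2290, 2291, 2295, 2296, 2301, 2302, 2303, 2307, 2308 → 12.

12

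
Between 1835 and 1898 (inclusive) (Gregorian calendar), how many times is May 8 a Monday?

9

Track May 8's weekday year by year (advancing +1, or +2 across a Feb 29):
  1835: Fri  1836: Sun (+2)  1837: Mon (+1) ✓  1838: Tue (+1)  1839: Wed (+1)
  1840: Fri (+2)  1841: Sat (+1)  1842: Sun (+1)  1843: Mon (+1) ✓  1844: Wed (+2)
  1845: Thu (+1)  1846: Fri (+1)  1847: Sat (+1)  1848: Mon (+2) ✓  … (36 more years) …
  1885: Fri (+1)  1886: Sat (+1)  1887: Sun (+1)  1888: Tue (+2)  1889: Wed (+1)
  1890: Thu (+1)  1891: Fri (+1)  1892: Sun (+2)  1893: Mon (+1) ✓  1894: Tue (+1)
  1895: Wed (+1)  1896: Fri (+2)  1897: Sat (+1)  1898: Sun (+1)
Monday years: 1837, 1843, 1848, 1854, 1865, 1871, 1876, 1882, 1893 — 9 in total.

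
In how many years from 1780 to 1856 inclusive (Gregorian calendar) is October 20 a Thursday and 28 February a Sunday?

Check each year's weekday for October 20 and 28 February:
  1780: Fri/Mon  1781: Sat/Wed  1782: Sun/Thu  1783: Mon/Fri  1784: Wed/Sat  1785: Thu/Mon  1786: Fri/Tue  1787: Sat/Wed  1788: Mon/Thu  1789: Tue/Sat  1790: Wed/Sun  1791: Thu/Mon  1792: Sat/Tue  1793: Sun/Thu  …(49 more)…  1843: Fri/Tue  1844: Sun/Wed  1845: Mon/Fri  1846: Tue/Sat  1847: Wed/Sun  1848: Fri/Mon  1849: Sat/Wed  1850: Sun/Thu  1851: Mon/Fri  1852: Wed/Sat  1853: Thu/Mon  1854: Fri/Tue  1855: Sat/Wed  1856: Mon/Thu
Both conditions hold in: 1796, 1808, 1836 — 3.

3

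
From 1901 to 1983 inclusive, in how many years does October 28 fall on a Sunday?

Track October 28's weekday year by year (advancing +1, or +2 across a Feb 29):
  1901: Mon  1902: Tue (+1)  1903: Wed (+1)  1904: Fri (+2)  1905: Sat (+1)
  1906: Sun (+1) ✓  1907: Mon (+1)  1908: Wed (+2)  1909: Thu (+1)  1910: Fri (+1)
  1911: Sat (+1)  1912: Mon (+2)  1913: Tue (+1)  1914: Wed (+1)  … (55 more years) …
  1970: Wed (+1)  1971: Thu (+1)  1972: Sat (+2)  1973: Sun (+1) ✓  1974: Mon (+1)
  1975: Tue (+1)  1976: Thu (+2)  1977: Fri (+1)  1978: Sat (+1)  1979: Sun (+1) ✓
  1980: Tue (+2)  1981: Wed (+1)  1982: Thu (+1)  1983: Fri (+1)
Sunday years: 1906, 1917, 1923, 1928, 1934, 1945, 1951, 1956, 1962, 1973, 1979 — 11 in total.

11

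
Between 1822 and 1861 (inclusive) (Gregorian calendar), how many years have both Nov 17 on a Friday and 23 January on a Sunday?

1

Check each year's weekday for Nov 17 and 23 January:
  1822: Sun/Wed  1823: Mon/Thu  1824: Wed/Fri  1825: Thu/Sun  1826: Fri/Mon  1827: Sat/Tue  1828: Mon/Wed  1829: Tue/Fri  1830: Wed/Sat  1831: Thu/Sun  1832: Sat/Mon  1833: Sun/Wed  1834: Mon/Thu  1835: Tue/Fri  …(12 more)…  1848: Fri/Sun ✓  1849: Sat/Tue  1850: Sun/Wed  1851: Mon/Thu  1852: Wed/Fri  1853: Thu/Sun  1854: Fri/Mon  1855: Sat/Tue  1856: Mon/Wed  1857: Tue/Fri  1858: Wed/Sat  1859: Thu/Sun  1860: Sat/Mon  1861: Sun/Wed
Both conditions hold in: 1848 — 1.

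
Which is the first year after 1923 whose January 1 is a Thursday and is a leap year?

1948

Jan 1 advances by 2 weekdays after a leap year and by 1 after a common year.
1923: Jan 1 is Monday.
1924: Tuesday (leap)
1925: Thursday
1926: Friday
1927: Saturday
1928: Sunday (leap)
1929: Tuesday
1930: Wednesday
1931: Thursday
1932: Friday (leap)
1933: Sunday
1934: Monday
1935: Tuesday
1936: Wednesday (leap)
1937: Friday
1938: Saturday
1939: Sunday
1940: Monday (leap)
1941: Wednesday
1942: Thursday
1943: Friday
1944: Saturday (leap)
1945: Monday
1946: Tuesday
1947: Wednesday
1948: Thursday (leap)
1948 begins on a Thursday and is a leap year.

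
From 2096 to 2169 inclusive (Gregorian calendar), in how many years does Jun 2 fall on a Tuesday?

Track Jun 2's weekday year by year (advancing +1, or +2 across a Feb 29):
  2096: Sat  2097: Sun (+1)  2098: Mon (+1)  2099: Tue (+1) ✓  2100: Wed (+1)
  2101: Thu (+1)  2102: Fri (+1)  2103: Sat (+1)  2104: Mon (+2)  2105: Tue (+1) ✓
  2106: Wed (+1)  2107: Thu (+1)  2108: Sat (+2)  2109: Sun (+1)  … (46 more years) …
  2156: Wed (+2)  2157: Thu (+1)  2158: Fri (+1)  2159: Sat (+1)  2160: Mon (+2)
  2161: Tue (+1) ✓  2162: Wed (+1)  2163: Thu (+1)  2164: Sat (+2)  2165: Sun (+1)
  2166: Mon (+1)  2167: Tue (+1) ✓  2168: Thu (+2)  2169: Fri (+1)
Tuesday years: 2099, 2105, 2111, 2116, 2122, 2133, 2139, 2144, 2150, 2161, 2167 — 11 in total.

11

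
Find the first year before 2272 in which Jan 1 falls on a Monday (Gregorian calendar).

Jan 1 advances by 2 weekdays after a leap year and by 1 after a common year.
2272: Jan 1 is Monday (leap).
2271: Sunday
2270: Saturday
2269: Friday
2268: Wednesday (leap)
2267: Tuesday
2266: Monday
2266 begins on a Monday

2266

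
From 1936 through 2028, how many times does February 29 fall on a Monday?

Leap years in 1936–2028: 24 of them.
Feb 29 weekday advances by 5 (mod 7) from one leap year to the next four years later (or differs when a century non-leap intervenes).
Leap-day weekdays: 1936:Sat 1940:Thu 1944:Tue 1948:Sun 1952:Fri 1956:Wed 1960:Mon✓ 1964:Sat 1968:Thu 1972:Tue 1976:Sun 1980:Fri 1984:Wed 1988:Mon✓ 1992:Sat 1996:Thu 2000:Tue 2004:Sun 2008:Fri 2012:Wed 2016:Mon✓ 2020:Sat 2024:Thu 2028:Tue
Monday: 1960, 1988, 2016 → 3.

3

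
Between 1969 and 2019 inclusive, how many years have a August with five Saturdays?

August has 31 days; it has five Saturdays when Saturday falls among the first (month-length − 28) days — i.e. when August 1 is one of Saturday/Friday/Thursday.
August 1 by year: 1969:Fri✓ 1970:Sat✓ 1971:Sun 1972:Tue 1973:Wed 1974:Thu✓ 1975:Fri✓ 1976:Sun 1977:Mon 1978:Tue 1979:Wed 1980:Fri✓ 1981:Sat✓ 1982:Sun 1983:Mon …(21 more)… 2005:Mon 2006:Tue 2007:Wed 2008:Fri✓ 2009:Sat✓ 2010:Sun 2011:Mon 2012:Wed 2013:Thu✓ 2014:Fri✓ 2015:Sat✓ 2016:Mon 2017:Tue 2018:Wed 2019:Thu✓
Years with five Saturdays: 1969, 1970, 1974, 1975, 1980, 1981, 1985, 1986, 1987, 1991, 1992, 1996, 1997, 1998, 2002, 2003, 2008, 2009, 2013, 2014, 2015, 2019 → 22.

22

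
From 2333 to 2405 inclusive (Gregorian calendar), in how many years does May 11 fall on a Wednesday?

Track May 11's weekday year by year (advancing +1, or +2 across a Feb 29):
  2333: Thu  2334: Fri (+1)  2335: Sat (+1)  2336: Mon (+2)  2337: Tue (+1)
  2338: Wed (+1) ✓  2339: Thu (+1)  2340: Sat (+2)  2341: Sun (+1)  2342: Mon (+1)
  2343: Tue (+1)  2344: Thu (+2)  2345: Fri (+1)  2346: Sat (+1)  … (45 more years) …
  2392: Mon (+2)  2393: Tue (+1)  2394: Wed (+1) ✓  2395: Thu (+1)  2396: Sat (+2)
  2397: Sun (+1)  2398: Mon (+1)  2399: Tue (+1)  2400: Thu (+2)  2401: Fri (+1)
  2402: Sat (+1)  2403: Sun (+1)  2404: Tue (+2)  2405: Wed (+1) ✓
Wednesday years: 2338, 2349, 2355, 2360, 2366, 2377, 2383, 2388, 2394, 2405 — 10 in total.

10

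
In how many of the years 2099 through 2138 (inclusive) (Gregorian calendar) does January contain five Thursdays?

January has 31 days; it has five Thursdays when Thursday falls among the first (month-length − 28) days — i.e. when January 1 is one of Thursday/Wednesday/Tuesday.
January 1 by year: 2099:Thu✓ 2100:Fri 2101:Sat 2102:Sun 2103:Mon 2104:Tue✓ 2105:Thu✓ 2106:Fri 2107:Sat 2108:Sun 2109:Tue✓ 2110:Wed✓ 2111:Thu✓ 2112:Fri 2113:Sun …(10 more)… 2124:Sat 2125:Mon 2126:Tue✓ 2127:Wed✓ 2128:Thu✓ 2129:Sat 2130:Sun 2131:Mon 2132:Tue✓ 2133:Thu✓ 2134:Fri 2135:Sat 2136:Sun 2137:Tue✓ 2138:Wed✓
Years with five Thursdays: 2099, 2104, 2105, 2109, 2110, 2111, 2115, 2116, 2121, 2122, 2126, 2127, 2128, 2132, 2133, 2137, 2138 → 17.

17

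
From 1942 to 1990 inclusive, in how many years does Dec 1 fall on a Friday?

7

Track Dec 1's weekday year by year (advancing +1, or +2 across a Feb 29):
  1942: Tue  1943: Wed (+1)  1944: Fri (+2) ✓  1945: Sat (+1)  1946: Sun (+1)
  1947: Mon (+1)  1948: Wed (+2)  1949: Thu (+1)  1950: Fri (+1) ✓  1951: Sat (+1)
  1952: Mon (+2)  1953: Tue (+1)  1954: Wed (+1)  1955: Thu (+1)  … (21 more years) …
  1977: Thu (+1)  1978: Fri (+1) ✓  1979: Sat (+1)  1980: Mon (+2)  1981: Tue (+1)
  1982: Wed (+1)  1983: Thu (+1)  1984: Sat (+2)  1985: Sun (+1)  1986: Mon (+1)
  1987: Tue (+1)  1988: Thu (+2)  1989: Fri (+1) ✓  1990: Sat (+1)
Friday years: 1944, 1950, 1961, 1967, 1972, 1978, 1989 — 7 in total.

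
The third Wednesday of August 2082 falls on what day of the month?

August 1, 2082 is a Saturday, so the first Wednesday is the 5th.
The third Wednesday is 5 + 14 = 19.

19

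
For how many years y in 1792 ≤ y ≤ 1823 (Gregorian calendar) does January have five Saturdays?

12

January has 31 days; it has five Saturdays when Saturday falls among the first (month-length − 28) days — i.e. when January 1 is one of Saturday/Friday/Thursday.
January 1 by year: 1792:Sun 1793:Tue 1794:Wed 1795:Thu✓ 1796:Fri✓ 1797:Sun 1798:Mon 1799:Tue 1800:Wed 1801:Thu✓ 1802:Fri✓ 1803:Sat✓ 1804:Sun 1805:Tue 1806:Wed 1807:Thu✓ 1808:Fri✓ 1809:Sun 1810:Mon 1811:Tue 1812:Wed 1813:Fri✓ 1814:Sat✓ 1815:Sun 1816:Mon 1817:Wed 1818:Thu✓ 1819:Fri✓ 1820:Sat✓ 1821:Mon 1822:Tue 1823:Wed
Years with five Saturdays: 1795, 1796, 1801, 1802, 1803, 1807, 1808, 1813, 1814, 1818, 1819, 1820 → 12.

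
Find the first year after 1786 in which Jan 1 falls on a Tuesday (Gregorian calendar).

1788

Jan 1 advances by 2 weekdays after a leap year and by 1 after a common year.
1786: Jan 1 is Sunday.
1787: Monday
1788: Tuesday (leap)
1788 begins on a Tuesday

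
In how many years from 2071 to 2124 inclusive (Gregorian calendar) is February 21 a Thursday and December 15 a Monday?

2

Check each year's weekday for February 21 and December 15:
  2071: Sat/Tue  2072: Sun/Thu  2073: Tue/Fri  2074: Wed/Sat  2075: Thu/Sun  2076: Fri/Tue  2077: Sun/Wed  2078: Mon/Thu  2079: Tue/Fri  2080: Wed/Sun  2081: Fri/Mon  2082: Sat/Tue  2083: Sun/Wed  2084: Mon/Fri  …(26 more)…  2111: Sat/Tue  2112: Sun/Thu  2113: Tue/Fri  2114: Wed/Sat  2115: Thu/Sun  2116: Fri/Tue  2117: Sun/Wed  2118: Mon/Thu  2119: Tue/Fri  2120: Wed/Sun  2121: Fri/Mon  2122: Sat/Tue  2123: Sun/Wed  2124: Mon/Fri
Both conditions hold in: 2092, 2104 — 2.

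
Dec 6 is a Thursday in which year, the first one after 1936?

1945

From one year to the next, a fixed date's weekday advances by 1, or by 2 when a Feb 29 lies between the two dates.
1936: December 6 is Sunday.
1937: Monday (+1)
1938: Tuesday (+1)
1939: Wednesday (+1)
1940: Friday (+2)
1941: Saturday (+1)
1942: Sunday (+1)
1943: Monday (+1)
1944: Wednesday (+2)
1945: Thursday (+1)
Dec 6 falls on a Thursday in 1945.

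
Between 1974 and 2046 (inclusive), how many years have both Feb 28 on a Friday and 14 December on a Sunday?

8

Check each year's weekday for Feb 28 and 14 December:
  1974: Thu/Sat  1975: Fri/Sun ✓  1976: Sat/Tue  1977: Mon/Wed  1978: Tue/Thu  1979: Wed/Fri  1980: Thu/Sun  1981: Sat/Mon  1982: Sun/Tue  1983: Mon/Wed  1984: Tue/Fri  1985: Thu/Sat  1986: Fri/Sun ✓  1987: Sat/Mon  …(45 more)…  2033: Mon/Wed  2034: Tue/Thu  2035: Wed/Fri  2036: Thu/Sun  2037: Sat/Mon  2038: Sun/Tue  2039: Mon/Wed  2040: Tue/Fri  2041: Thu/Sat  2042: Fri/Sun ✓  2043: Sat/Mon  2044: Sun/Wed  2045: Tue/Thu  2046: Wed/Fri
Both conditions hold in: 1975, 1986, 1997, 2003, 2014, 2025, 2031, 2042 — 8.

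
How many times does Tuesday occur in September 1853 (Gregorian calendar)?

4

September 1853 has 30 days and begins on Thursday.
The first Tuesday is September 6.
Tuesdays fall on 6, 13, 20, 27 — that's 4.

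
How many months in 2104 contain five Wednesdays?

5

A month of length L has five Wednesdays iff its first Wednesday is on day ≤ L−28 (so day 1–3 in a 31-day month, 1–2 in a 30-day month, day 1 in a leap February).
Checking each month of 2104: Jan starts Tue (31d) ✓; Feb starts Fri (29d); Mar starts Sat (31d); Apr starts Tue (30d) ✓; May starts Thu (31d); Jun starts Sun (30d); Jul starts Tue (31d) ✓; Aug starts Fri (31d); Sep starts Mon (30d); Oct starts Wed (31d) ✓; Nov starts Sat (30d); Dec starts Mon (31d) ✓.
Five-Wednesday months: January, April, July, October, December → 5.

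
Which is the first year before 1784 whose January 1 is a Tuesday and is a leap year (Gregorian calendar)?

1760

Jan 1 advances by 2 weekdays after a leap year and by 1 after a common year.
1784: Jan 1 is Thursday (leap).
1783: Wednesday
1782: Tuesday
1781: Monday
1780: Saturday (leap)
1779: Friday
1778: Thursday
1777: Wednesday
1776: Monday (leap)
1775: Sunday
1774: Saturday
1773: Friday
1772: Wednesday (leap)
1771: Tuesday
1770: Monday
1769: Sunday
1768: Friday (leap)
1767: Thursday
1766: Wednesday
1765: Tuesday
1764: Sunday (leap)
1763: Saturday
1762: Friday
1761: Thursday
1760: Tuesday (leap)
1760 begins on a Tuesday and is a leap year.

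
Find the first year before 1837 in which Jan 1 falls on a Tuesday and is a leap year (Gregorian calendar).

Jan 1 advances by 2 weekdays after a leap year and by 1 after a common year.
1837: Jan 1 is Sunday.
1836: Friday (leap)
1835: Thursday
1834: Wednesday
1833: Tuesday
1832: Sunday (leap)
1831: Saturday
1830: Friday
1829: Thursday
1828: Tuesday (leap)
1828 begins on a Tuesday and is a leap year.

1828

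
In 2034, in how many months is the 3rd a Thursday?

1

Check the 3rd of each month of 2034: Jan 3: Tue, Feb 3: Fri, Mar 3: Fri, Apr 3: Mon, May 3: Wed, Jun 3: Sat, Jul 3: Mon, Aug 3: Thu, Sep 3: Sun, Oct 3: Tue, Nov 3: Fri, Dec 3: Sun.
Thursday occurs in August — 1 month.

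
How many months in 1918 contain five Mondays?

A month of length L has five Mondays iff its first Monday is on day ≤ L−28 (so day 1–3 in a 31-day month, 1–2 in a 30-day month, day 1 in a leap February).
Checking each month of 1918: Jan starts Tue (31d); Feb starts Fri (28d); Mar starts Fri (31d); Apr starts Mon (30d) ✓; May starts Wed (31d); Jun starts Sat (30d); Jul starts Mon (31d) ✓; Aug starts Thu (31d); Sep starts Sun (30d) ✓; Oct starts Tue (31d); Nov starts Fri (30d); Dec starts Sun (31d) ✓.
Five-Monday months: April, July, September, December → 4.

4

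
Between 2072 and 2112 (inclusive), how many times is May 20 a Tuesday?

6

Track May 20's weekday year by year (advancing +1, or +2 across a Feb 29):
  2072: Fri  2073: Sat (+1)  2074: Sun (+1)  2075: Mon (+1)  2076: Wed (+2)
  2077: Thu (+1)  2078: Fri (+1)  2079: Sat (+1)  2080: Mon (+2)  2081: Tue (+1) ✓
  2082: Wed (+1)  2083: Thu (+1)  2084: Sat (+2)  2085: Sun (+1)  … (13 more years) …
  2099: Wed (+1)  2100: Thu (+1)  2101: Fri (+1)  2102: Sat (+1)  2103: Sun (+1)
  2104: Tue (+2) ✓  2105: Wed (+1)  2106: Thu (+1)  2107: Fri (+1)  2108: Sun (+2)
  2109: Mon (+1)  2110: Tue (+1) ✓  2111: Wed (+1)  2112: Fri (+2)
Tuesday years: 2081, 2087, 2092, 2098, 2104, 2110 — 6 in total.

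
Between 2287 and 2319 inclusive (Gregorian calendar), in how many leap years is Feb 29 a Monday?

Leap years in 2287–2319: 7 of them.
Feb 29 weekday advances by 5 (mod 7) from one leap year to the next four years later (or differs when a century non-leap intervenes).
Leap-day weekdays: 2288:Wed 2292:Mon✓ 2296:Sat 2304:Mon✓ 2308:Sat 2312:Thu 2316:Tue
Monday: 2292, 2304 → 2.

2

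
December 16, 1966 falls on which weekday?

Friday

January 1, 1966 is a Saturday.
December 16 is day 350 of the year, i.e. 349 days after Jan 1.
349 mod 7 = 6, so advance 6 weekdays from Saturday: Friday.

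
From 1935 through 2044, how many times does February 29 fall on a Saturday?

Leap years in 1935–2044: 28 of them.
Feb 29 weekday advances by 5 (mod 7) from one leap year to the next four years later (or differs when a century non-leap intervenes).
Leap-day weekdays: 1936:Sat✓ 1940:Thu 1944:Tue 1948:Sun 1952:Fri 1956:Wed 1960:Mon 1964:Sat✓ 1968:Thu 1972:Tue 1976:Sun 1980:Fri 1984:Wed 1988:Mon 1992:Sat✓ 1996:Thu 2000:Tue 2004:Sun 2008:Fri 2012:Wed 2016:Mon 2020:Sat✓ 2024:Thu 2028:Tue 2032:Sun 2036:Fri 2040:Wed 2044:Mon
Saturday: 1936, 1964, 1992, 2020 → 4.

4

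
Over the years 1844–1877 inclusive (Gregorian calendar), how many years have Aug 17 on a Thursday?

5

Track Aug 17's weekday year by year (advancing +1, or +2 across a Feb 29):
  1844: Sat  1845: Sun (+1)  1846: Mon (+1)  1847: Tue (+1)  1848: Thu (+2) ✓
  1849: Fri (+1)  1850: Sat (+1)  1851: Sun (+1)  1852: Tue (+2)  1853: Wed (+1)
  1854: Thu (+1) ✓  1855: Fri (+1)  1856: Sun (+2)  1857: Mon (+1)  … (6 more years) …
  1864: Wed (+2)  1865: Thu (+1) ✓  1866: Fri (+1)  1867: Sat (+1)  1868: Mon (+2)
  1869: Tue (+1)  1870: Wed (+1)  1871: Thu (+1) ✓  1872: Sat (+2)  1873: Sun (+1)
  1874: Mon (+1)  1875: Tue (+1)  1876: Thu (+2) ✓  1877: Fri (+1)
Thursday years: 1848, 1854, 1865, 1871, 1876 — 5 in total.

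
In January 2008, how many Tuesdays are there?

5

January 2008 has 31 days and begins on Tuesday.
The first Tuesday is January 1.
Tuesdays fall on 1, 8, 15, 22, 29 — that's 5.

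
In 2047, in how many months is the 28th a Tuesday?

Check the 28th of each month of 2047: Jan 28: Mon, Feb 28: Thu, Mar 28: Thu, Apr 28: Sun, May 28: Tue, Jun 28: Fri, Jul 28: Sun, Aug 28: Wed, Sep 28: Sat, Oct 28: Mon, Nov 28: Thu, Dec 28: Sat.
Tuesday occurs in May — 1 month.

1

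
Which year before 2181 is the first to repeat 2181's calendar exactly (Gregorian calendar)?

Two years share a calendar iff Jan 1 falls on the same weekday and both are leap or both are common. 2181: Jan 1 is Monday, common year.
2180: Jan 1 Saturday, leap
2179: Jan 1 Friday, common
2178: Jan 1 Thursday, common
2177: Jan 1 Wednesday, common
2176: Jan 1 Monday, leap
2175: Jan 1 Sunday, common
2174: Jan 1 Saturday, common
2173: Jan 1 Friday, common
2172: Jan 1 Wednesday, leap
2171: Jan 1 Tuesday, common
2170: Jan 1 Monday, common
2170 matches on both conditions.

2170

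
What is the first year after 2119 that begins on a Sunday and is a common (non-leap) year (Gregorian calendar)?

2130

Jan 1 advances by 2 weekdays after a leap year and by 1 after a common year.
2119: Jan 1 is Sunday.
2120: Monday (leap)
2121: Wednesday
2122: Thursday
2123: Friday
2124: Saturday (leap)
2125: Monday
2126: Tuesday
2127: Wednesday
2128: Thursday (leap)
2129: Saturday
2130: Sunday
2130 begins on a Sunday and is a common year.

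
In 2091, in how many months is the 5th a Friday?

Check the 5th of each month of 2091: Jan 5: Fri, Feb 5: Mon, Mar 5: Mon, Apr 5: Thu, May 5: Sat, Jun 5: Tue, Jul 5: Thu, Aug 5: Sun, Sep 5: Wed, Oct 5: Fri, Nov 5: Mon, Dec 5: Wed.
Friday occurs in January, October — 2 months.

2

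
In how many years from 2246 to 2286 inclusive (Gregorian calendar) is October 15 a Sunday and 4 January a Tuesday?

2

Check each year's weekday for October 15 and 4 January:
  2246: Thu/Sun  2247: Fri/Mon  2248: Sun/Tue ✓  2249: Mon/Thu  2250: Tue/Fri  2251: Wed/Sat  2252: Fri/Sun  2253: Sat/Tue  2254: Sun/Wed  2255: Mon/Thu  2256: Wed/Fri  2257: Thu/Sun  2258: Fri/Mon  2259: Sat/Tue  …(13 more)…  2273: Wed/Sat  2274: Thu/Sun  2275: Fri/Mon  2276: Sun/Tue ✓  2277: Mon/Thu  2278: Tue/Fri  2279: Wed/Sat  2280: Fri/Sun  2281: Sat/Tue  2282: Sun/Wed  2283: Mon/Thu  2284: Wed/Fri  2285: Thu/Sun  2286: Fri/Mon
Both conditions hold in: 2248, 2276 — 2.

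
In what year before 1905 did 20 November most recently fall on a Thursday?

1902

From one year to the next, a fixed date's weekday advances by 1, or by 2 when a Feb 29 lies between the two dates.
1905: November 20 is Monday.
1904: Sunday (−1)
1903: Friday (−2)
1902: Thursday (−1)
20 November falls on a Thursday in 1902.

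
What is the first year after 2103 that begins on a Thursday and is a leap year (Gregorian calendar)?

2128

Jan 1 advances by 2 weekdays after a leap year and by 1 after a common year.
2103: Jan 1 is Monday.
2104: Tuesday (leap)
2105: Thursday
2106: Friday
2107: Saturday
2108: Sunday (leap)
2109: Tuesday
2110: Wednesday
2111: Thursday
2112: Friday (leap)
2113: Sunday
2114: Monday
2115: Tuesday
2116: Wednesday (leap)
2117: Friday
2118: Saturday
2119: Sunday
2120: Monday (leap)
2121: Wednesday
2122: Thursday
2123: Friday
2124: Saturday (leap)
2125: Monday
2126: Tuesday
2127: Wednesday
2128: Thursday (leap)
2128 begins on a Thursday and is a leap year.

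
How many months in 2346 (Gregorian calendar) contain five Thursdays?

4

A month of length L has five Thursdays iff its first Thursday is on day ≤ L−28 (so day 1–3 in a 31-day month, 1–2 in a 30-day month, day 1 in a leap February).
Checking each month of 2346: Jan starts Tue (31d) ✓; Feb starts Fri (28d); Mar starts Fri (31d); Apr starts Mon (30d); May starts Wed (31d) ✓; Jun starts Sat (30d); Jul starts Mon (31d); Aug starts Thu (31d) ✓; Sep starts Sun (30d); Oct starts Tue (31d) ✓; Nov starts Fri (30d); Dec starts Sun (31d).
Five-Thursday months: January, May, August, October → 4.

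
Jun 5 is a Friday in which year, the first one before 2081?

From one year to the next, a fixed date's weekday advances by 1, or by 2 when a Feb 29 lies between the two dates.
2081: June 5 is Thursday.
2080: Wednesday (−1)
2079: Monday (−2)
2078: Sunday (−1)
2077: Saturday (−1)
2076: Friday (−1)
Jun 5 falls on a Friday in 2076.

2076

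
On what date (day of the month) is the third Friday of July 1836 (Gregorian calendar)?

15

July 1, 1836 is a Friday, so the first Friday is the 1st.
The third Friday is 1 + 14 = 15.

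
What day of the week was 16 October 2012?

Tuesday

January 1, 2012 is a Sunday.
October 16 is day 290 of the year, i.e. 289 days after Jan 1.
289 mod 7 = 2, so advance 2 weekdays from Sunday: Tuesday.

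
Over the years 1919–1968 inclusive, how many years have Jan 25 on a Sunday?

Track Jan 25's weekday year by year (advancing +1, or +2 across a Feb 29):
  1919: Sat  1920: Sun (+1) ✓  1921: Tue (+2)  1922: Wed (+1)  1923: Thu (+1)
  1924: Fri (+1)  1925: Sun (+2) ✓  1926: Mon (+1)  1927: Tue (+1)  1928: Wed (+1)
  1929: Fri (+2)  1930: Sat (+1)  1931: Sun (+1) ✓  1932: Mon (+1)  … (22 more years) …
  1955: Tue (+1)  1956: Wed (+1)  1957: Fri (+2)  1958: Sat (+1)  1959: Sun (+1) ✓
  1960: Mon (+1)  1961: Wed (+2)  1962: Thu (+1)  1963: Fri (+1)  1964: Sat (+1)
  1965: Mon (+2)  1966: Tue (+1)  1967: Wed (+1)  1968: Thu (+1)
Sunday years: 1920, 1925, 1931, 1942, 1948, 1953, 1959 — 7 in total.

7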